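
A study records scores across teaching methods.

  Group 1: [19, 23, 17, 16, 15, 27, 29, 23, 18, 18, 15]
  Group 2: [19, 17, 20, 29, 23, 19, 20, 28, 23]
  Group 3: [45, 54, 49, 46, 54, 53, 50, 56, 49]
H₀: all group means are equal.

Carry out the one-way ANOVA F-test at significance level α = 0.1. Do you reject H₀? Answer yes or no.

Group means [20.00, 22.00, 50.67], grand mean 30.138
SSB = Σnᵢ(x̄ᵢ−x̄)² = 5519.448; SSW = ΣΣ(x−x̄ᵢ)² = 486.000
MSB = 5519.448/2 = 2759.7241; MSW = 486.000/26 = 18.6923
F = MSB/MSW = 147.6396
df = (2, 26)
p-value (upper-tail) = 0.00000
At α=0.1: p < α → reject H₀

reject H₀: yes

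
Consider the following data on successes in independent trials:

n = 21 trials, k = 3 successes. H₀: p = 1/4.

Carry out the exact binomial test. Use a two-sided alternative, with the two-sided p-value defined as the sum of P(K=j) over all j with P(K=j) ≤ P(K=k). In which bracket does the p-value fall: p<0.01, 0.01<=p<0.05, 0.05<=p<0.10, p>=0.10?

p-value bracket: p>=0.10

Exact binomial: n=21, k=3, p₀=1/4=0.2500
P(X=j) = C(n,j)·p₀^j·(1−p₀)^(n−j); p = Σ P(X=j) over j with P(X=j) ≤ P(X=3)
p-value (two-sided) = 0.32160
→ bracket: p>=0.10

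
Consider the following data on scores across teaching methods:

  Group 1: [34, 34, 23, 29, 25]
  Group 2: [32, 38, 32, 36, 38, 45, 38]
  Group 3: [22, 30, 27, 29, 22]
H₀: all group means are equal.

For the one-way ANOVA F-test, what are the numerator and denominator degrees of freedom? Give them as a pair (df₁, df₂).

k = 3 groups, N = 17 total
df = (k−1, N−k) = (3−1, 17−3) = (2, 14)

degrees of freedom = [2, 14]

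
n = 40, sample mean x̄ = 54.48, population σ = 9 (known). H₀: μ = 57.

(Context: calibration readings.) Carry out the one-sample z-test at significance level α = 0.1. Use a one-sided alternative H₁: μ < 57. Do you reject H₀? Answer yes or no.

SE = σ/√n = 9/√40 = 1.4230
z = (x̄−μ₀)/SE = (54.48−57)/1.4230 = -1.7709
p-value (one-sided, H₁ less) = 0.03829
At α=0.1: p < α → reject H₀

reject H₀: yes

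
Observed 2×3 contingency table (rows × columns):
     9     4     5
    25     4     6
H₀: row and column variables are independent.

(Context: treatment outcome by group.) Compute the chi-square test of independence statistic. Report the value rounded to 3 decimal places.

test statistic = 2.416

Row totals [18, 35], col totals [34, 8, 11], n=53
χ² = (9−11.55)²/11.55 + (4−2.72)²/2.72 + (5−3.74)²/3.74 + (25−22.45)²/22.45 + (4−5.28)²/5.28 + (6−7.26)²/7.26 = 2.4161
df = 2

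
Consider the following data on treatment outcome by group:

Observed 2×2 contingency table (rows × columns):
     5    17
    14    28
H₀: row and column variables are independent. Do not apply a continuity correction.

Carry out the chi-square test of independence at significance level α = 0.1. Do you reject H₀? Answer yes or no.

Row totals [22, 42], col totals [19, 45], n=64
χ² = (5−6.53)²/6.53 + (17−15.47)²/15.47 + (14−12.47)²/12.47 + (28−29.53)²/29.53 = 0.7780
df = 1
p-value (upper-tail) = 0.37775
At α=0.1: p ≥ α → fail to reject H₀

reject H₀: no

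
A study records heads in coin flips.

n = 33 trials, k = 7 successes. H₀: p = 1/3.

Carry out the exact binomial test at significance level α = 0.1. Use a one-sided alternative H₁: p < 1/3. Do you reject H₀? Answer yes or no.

Exact binomial: n=33, k=7, p₀=1/3=0.3333
P(X≤7) from Σ C(n,i)·p₀^i·(1−p₀)^(n−i)
p-value (one-sided, H₁ less) = 0.09501
At α=0.1: p < α → reject H₀

reject H₀: yes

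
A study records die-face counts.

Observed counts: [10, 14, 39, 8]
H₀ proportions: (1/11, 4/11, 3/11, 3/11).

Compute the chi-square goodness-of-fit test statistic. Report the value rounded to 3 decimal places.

test statistic = 33.939

n = 71; E_i = n·p_i = [6.45, 25.82, 19.36, 19.36]
χ² = (10−6.45)²/6.45 + (14−25.82)²/25.82 + (39−19.36)²/19.36 + (8−19.36)²/19.36 = 33.9390
df = 3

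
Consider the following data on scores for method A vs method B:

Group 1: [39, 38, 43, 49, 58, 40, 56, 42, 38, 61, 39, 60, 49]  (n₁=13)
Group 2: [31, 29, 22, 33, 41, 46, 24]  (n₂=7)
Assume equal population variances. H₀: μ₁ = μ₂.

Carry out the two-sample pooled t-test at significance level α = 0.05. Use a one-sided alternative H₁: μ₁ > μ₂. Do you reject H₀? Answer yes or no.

reject H₀: yes

x̄₁=47.077, s₁=8.921, n₁=13
x̄₂=32.286, s₂=8.674, n₂=7
s_p² = [12·8.921² + 6·8.674²]/18 = 78.1306
SE = √(s_p²·(1/13+1/7)) = 4.1439
t = (47.077−32.286)/4.1439 = 3.5694
df = 18
p-value (one-sided, H₁ greater) = 0.00110
At α=0.05: p < α → reject H₀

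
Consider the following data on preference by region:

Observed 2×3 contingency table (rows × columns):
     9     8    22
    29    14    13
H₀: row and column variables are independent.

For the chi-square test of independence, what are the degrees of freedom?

df = (r−1)(c−1) = (2−1)·(3−1) = 2

degrees of freedom = 2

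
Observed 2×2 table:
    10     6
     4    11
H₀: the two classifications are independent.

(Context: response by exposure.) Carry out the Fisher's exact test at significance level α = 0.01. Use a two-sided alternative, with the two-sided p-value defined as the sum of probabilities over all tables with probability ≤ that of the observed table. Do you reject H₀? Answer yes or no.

reject H₀: no

Margins: r₁=16, r₂=15, c₁=14, c₂=17, n=31
p_obs = C(16,10)·C(15,4)/C(31,14); sum pmf over tables with pmf ≤ p_obs
p-value (two-sided) = 0.07317
At α=0.01: p ≥ α → fail to reject H₀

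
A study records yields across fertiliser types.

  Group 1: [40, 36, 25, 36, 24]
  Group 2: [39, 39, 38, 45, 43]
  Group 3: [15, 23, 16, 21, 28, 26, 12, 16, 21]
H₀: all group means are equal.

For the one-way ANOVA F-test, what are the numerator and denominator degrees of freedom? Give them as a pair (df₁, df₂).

k = 3 groups, N = 19 total
df = (k−1, N−k) = (3−1, 19−3) = (2, 16)

degrees of freedom = [2, 16]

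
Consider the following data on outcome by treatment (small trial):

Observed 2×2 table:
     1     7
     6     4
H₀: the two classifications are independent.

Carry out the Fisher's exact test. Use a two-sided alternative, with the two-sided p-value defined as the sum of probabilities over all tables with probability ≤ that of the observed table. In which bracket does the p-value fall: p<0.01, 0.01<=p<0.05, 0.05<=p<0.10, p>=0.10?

p-value bracket: 0.05<=p<0.10

Margins: r₁=8, r₂=10, c₁=7, c₂=11, n=18
p_obs = C(8,1)·C(10,6)/C(18,7); sum pmf over tables with pmf ≤ p_obs
p-value (two-sided) = 0.06561
→ bracket: 0.05<=p<0.10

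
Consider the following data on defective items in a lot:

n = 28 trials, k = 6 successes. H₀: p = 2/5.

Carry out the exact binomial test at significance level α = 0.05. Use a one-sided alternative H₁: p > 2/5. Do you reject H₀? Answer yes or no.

Exact binomial: n=28, k=6, p₀=2/5=0.4000
P(X≥6) from Σ C(n,i)·p₀^i·(1−p₀)^(n−i)
p-value (one-sided, H₁ greater) = 0.98886
At α=0.05: p ≥ α → fail to reject H₀

reject H₀: no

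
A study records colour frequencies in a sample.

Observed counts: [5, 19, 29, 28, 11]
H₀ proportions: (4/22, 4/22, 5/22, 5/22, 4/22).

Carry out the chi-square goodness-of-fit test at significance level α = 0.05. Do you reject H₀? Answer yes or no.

n = 92; E_i = n·p_i = [16.73, 16.73, 20.91, 20.91, 16.73]
χ² = (5−16.73)²/16.73 + (19−16.73)²/16.73 + (29−20.91)²/20.91 + (28−20.91)²/20.91 + (11−16.73)²/16.73 = 16.0272
df = 4
p-value (upper-tail) = 0.00298
At α=0.05: p < α → reject H₀

reject H₀: yes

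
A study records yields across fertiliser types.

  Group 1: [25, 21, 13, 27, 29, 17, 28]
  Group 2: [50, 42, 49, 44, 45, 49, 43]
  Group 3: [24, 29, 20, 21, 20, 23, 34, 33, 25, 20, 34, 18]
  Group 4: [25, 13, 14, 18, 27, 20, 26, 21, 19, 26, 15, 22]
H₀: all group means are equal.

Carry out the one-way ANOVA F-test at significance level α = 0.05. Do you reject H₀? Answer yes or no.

Group means [22.86, 46.00, 25.08, 20.50], grand mean 27.079
SSB = Σnᵢ(x̄ᵢ−x̄)² = 3197.989; SSW = ΣΣ(x−x̄ᵢ)² = 934.774
MSB = 3197.989/3 = 1065.9964; MSW = 934.774/34 = 27.4933
F = MSB/MSW = 38.7729
df = (3, 34)
p-value (upper-tail) = 0.00000
At α=0.05: p < α → reject H₀

reject H₀: yes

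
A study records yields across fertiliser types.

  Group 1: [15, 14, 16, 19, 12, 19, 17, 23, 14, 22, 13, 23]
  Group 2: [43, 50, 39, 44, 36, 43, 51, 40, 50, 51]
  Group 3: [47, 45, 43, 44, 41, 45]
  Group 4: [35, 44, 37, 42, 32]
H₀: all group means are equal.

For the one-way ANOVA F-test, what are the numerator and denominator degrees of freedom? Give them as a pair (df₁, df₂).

k = 4 groups, N = 33 total
df = (k−1, N−k) = (4−1, 33−4) = (3, 29)

degrees of freedom = [3, 29]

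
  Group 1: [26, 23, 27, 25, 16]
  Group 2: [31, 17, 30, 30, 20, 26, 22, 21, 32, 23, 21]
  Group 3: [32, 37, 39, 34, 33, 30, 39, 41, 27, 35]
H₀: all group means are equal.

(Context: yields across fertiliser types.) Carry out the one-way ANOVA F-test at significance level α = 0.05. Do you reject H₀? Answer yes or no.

reject H₀: yes

Group means [23.40, 24.82, 34.70], grand mean 28.346
SSB = Σnᵢ(x̄ᵢ−x̄)² = 662.948; SSW = ΣΣ(x−x̄ᵢ)² = 520.936
MSB = 662.948/2 = 331.4741; MSW = 520.936/23 = 22.6494
F = MSB/MSW = 14.6350
df = (2, 23)
p-value (upper-tail) = 0.00008
At α=0.05: p < α → reject H₀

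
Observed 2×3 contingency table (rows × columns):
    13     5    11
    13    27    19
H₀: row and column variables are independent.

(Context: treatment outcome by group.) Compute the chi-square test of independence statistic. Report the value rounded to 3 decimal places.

test statistic = 7.956

Row totals [29, 59], col totals [26, 32, 30], n=88
χ² = (13−8.57)²/8.57 + (5−10.55)²/10.55 + (11−9.89)²/9.89 + (13−17.43)²/17.43 + (27−21.45)²/21.45 + (19−20.11)²/20.11 = 7.9557
df = 2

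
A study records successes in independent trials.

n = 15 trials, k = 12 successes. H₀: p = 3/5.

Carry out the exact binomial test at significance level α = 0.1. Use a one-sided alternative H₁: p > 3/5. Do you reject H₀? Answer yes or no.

Exact binomial: n=15, k=12, p₀=3/5=0.6000
P(X≥12) from Σ C(n,i)·p₀^i·(1−p₀)^(n−i)
p-value (one-sided, H₁ greater) = 0.09050
At α=0.1: p < α → reject H₀

reject H₀: yes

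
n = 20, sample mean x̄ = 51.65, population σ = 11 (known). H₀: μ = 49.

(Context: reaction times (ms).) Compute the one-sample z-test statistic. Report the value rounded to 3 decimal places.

test statistic = 1.077

SE = σ/√n = 11/√20 = 2.4597
z = (x̄−μ₀)/SE = (51.65−49)/2.4597 = 1.0774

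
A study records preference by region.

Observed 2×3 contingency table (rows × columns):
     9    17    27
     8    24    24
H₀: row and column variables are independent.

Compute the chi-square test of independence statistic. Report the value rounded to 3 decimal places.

test statistic = 1.349

Row totals [53, 56], col totals [17, 41, 51], n=109
χ² = (9−8.27)²/8.27 + (17−19.94)²/19.94 + (27−24.80)²/24.80 + (8−8.73)²/8.73 + (24−21.06)²/21.06 + (24−26.20)²/26.20 = 1.3489
df = 2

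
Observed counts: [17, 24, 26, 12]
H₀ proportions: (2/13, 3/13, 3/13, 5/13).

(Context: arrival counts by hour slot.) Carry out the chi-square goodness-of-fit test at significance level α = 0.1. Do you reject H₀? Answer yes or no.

n = 79; E_i = n·p_i = [12.15, 18.23, 18.23, 30.38]
χ² = (17−12.15)²/12.15 + (24−18.23)²/18.23 + (26−18.23)²/18.23 + (12−30.38)²/30.38 = 18.1928
df = 3
p-value (upper-tail) = 0.00040
At α=0.1: p < α → reject H₀

reject H₀: yes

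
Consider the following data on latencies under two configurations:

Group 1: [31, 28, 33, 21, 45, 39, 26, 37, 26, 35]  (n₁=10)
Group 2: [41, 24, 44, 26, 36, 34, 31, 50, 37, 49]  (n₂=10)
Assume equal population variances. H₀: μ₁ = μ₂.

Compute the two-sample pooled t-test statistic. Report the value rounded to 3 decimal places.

x̄₁=32.100, s₁=7.172, n₁=10
x̄₂=37.200, s₂=8.904, n₂=10
s_p² = [9·7.172² + 9·8.904²]/18 = 65.3611
SE = √(s_p²·(1/10+1/10)) = 3.6156
t = (32.100−37.200)/3.6156 = -1.4106
df = 18

test statistic = -1.411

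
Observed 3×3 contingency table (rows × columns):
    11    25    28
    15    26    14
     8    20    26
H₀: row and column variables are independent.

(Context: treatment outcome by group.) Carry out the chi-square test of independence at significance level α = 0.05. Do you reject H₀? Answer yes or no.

Row totals [64, 55, 54], col totals [34, 71, 68], n=173
χ² = (11−12.58)²/12.58 + (25−26.27)²/26.27 + (28−25.16)²/25.16 + (15−10.81)²/10.81 + (26−22.57)²/22.57 + (14−21.62)²/21.62 + (8−10.61)²/10.61 + (20−22.16)²/22.16 + (26−21.23)²/21.23 = 7.3387
df = 4
p-value (upper-tail) = 0.11904
At α=0.05: p ≥ α → fail to reject H₀

reject H₀: no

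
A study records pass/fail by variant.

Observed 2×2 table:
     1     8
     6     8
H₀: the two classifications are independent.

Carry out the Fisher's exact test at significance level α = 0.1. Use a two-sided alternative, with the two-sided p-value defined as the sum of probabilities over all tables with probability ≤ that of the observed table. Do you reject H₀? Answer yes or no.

reject H₀: no

Margins: r₁=9, r₂=14, c₁=7, c₂=16, n=23
p_obs = C(9,1)·C(14,6)/C(23,7); sum pmf over tables with pmf ≤ p_obs
p-value (two-sided) = 0.17596
At α=0.1: p ≥ α → fail to reject H₀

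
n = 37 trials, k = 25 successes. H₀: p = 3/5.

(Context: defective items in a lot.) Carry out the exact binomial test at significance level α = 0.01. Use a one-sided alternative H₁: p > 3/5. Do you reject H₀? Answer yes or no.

reject H₀: no

Exact binomial: n=37, k=25, p₀=3/5=0.6000
P(X≥25) from Σ C(n,i)·p₀^i·(1−p₀)^(n−i)
p-value (one-sided, H₁ greater) = 0.22171
At α=0.01: p ≥ α → fail to reject H₀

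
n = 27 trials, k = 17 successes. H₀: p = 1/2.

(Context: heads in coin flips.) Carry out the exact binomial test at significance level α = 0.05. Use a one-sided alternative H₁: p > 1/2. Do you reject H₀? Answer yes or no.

reject H₀: no

Exact binomial: n=27, k=17, p₀=1/2=0.5000
P(X≥17) from Σ C(n,i)·p₀^i·(1−p₀)^(n−i)
p-value (one-sided, H₁ greater) = 0.12389
At α=0.05: p ≥ α → fail to reject H₀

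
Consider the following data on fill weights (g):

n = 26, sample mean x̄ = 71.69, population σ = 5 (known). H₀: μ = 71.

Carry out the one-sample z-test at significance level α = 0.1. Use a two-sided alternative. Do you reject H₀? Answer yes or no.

reject H₀: no

SE = σ/√n = 5/√26 = 0.9806
z = (x̄−μ₀)/SE = (71.69−71)/0.9806 = 0.7037
p-value (two-sided) = 0.48164
At α=0.1: p ≥ α → fail to reject H₀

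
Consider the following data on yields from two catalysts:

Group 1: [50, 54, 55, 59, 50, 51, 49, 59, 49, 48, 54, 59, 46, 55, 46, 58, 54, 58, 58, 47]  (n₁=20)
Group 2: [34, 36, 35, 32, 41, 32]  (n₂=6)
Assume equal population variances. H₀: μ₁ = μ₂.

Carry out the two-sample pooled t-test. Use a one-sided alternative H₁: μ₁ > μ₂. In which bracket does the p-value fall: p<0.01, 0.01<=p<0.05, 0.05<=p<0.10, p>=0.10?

p-value bracket: p<0.01

x̄₁=52.950, s₁=4.628, n₁=20
x̄₂=35.000, s₂=3.347, n₂=6
s_p² = [19·4.628² + 5·3.347²]/24 = 19.2896
SE = √(s_p²·(1/20+1/6)) = 2.0444
t = (52.950−35.000)/2.0444 = 8.7803
df = 24
p-value (one-sided, H₁ greater) = 0.00000
→ bracket: p<0.01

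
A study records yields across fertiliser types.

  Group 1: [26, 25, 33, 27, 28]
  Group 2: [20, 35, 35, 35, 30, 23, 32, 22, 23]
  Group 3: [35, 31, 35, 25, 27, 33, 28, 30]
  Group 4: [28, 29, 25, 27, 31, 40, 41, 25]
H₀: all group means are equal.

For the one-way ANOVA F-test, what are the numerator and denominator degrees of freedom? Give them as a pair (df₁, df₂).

k = 4 groups, N = 30 total
df = (k−1, N−k) = (4−1, 30−4) = (3, 26)

degrees of freedom = [3, 26]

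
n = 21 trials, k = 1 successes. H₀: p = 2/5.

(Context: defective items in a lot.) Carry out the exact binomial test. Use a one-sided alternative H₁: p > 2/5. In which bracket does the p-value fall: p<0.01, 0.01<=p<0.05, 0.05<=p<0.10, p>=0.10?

Exact binomial: n=21, k=1, p₀=2/5=0.4000
P(X≥1) from Σ C(n,i)·p₀^i·(1−p₀)^(n−i)
p-value (one-sided, H₁ greater) = 0.99998
→ bracket: p>=0.10

p-value bracket: p>=0.10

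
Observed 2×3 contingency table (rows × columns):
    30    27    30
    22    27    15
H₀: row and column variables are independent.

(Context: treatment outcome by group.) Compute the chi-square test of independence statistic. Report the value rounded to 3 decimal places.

test statistic = 2.792

Row totals [87, 64], col totals [52, 54, 45], n=151
χ² = (30−29.96)²/29.96 + (27−31.11)²/31.11 + (30−25.93)²/25.93 + (22−22.04)²/22.04 + (27−22.89)²/22.89 + (15−19.07)²/19.07 = 2.7922
df = 2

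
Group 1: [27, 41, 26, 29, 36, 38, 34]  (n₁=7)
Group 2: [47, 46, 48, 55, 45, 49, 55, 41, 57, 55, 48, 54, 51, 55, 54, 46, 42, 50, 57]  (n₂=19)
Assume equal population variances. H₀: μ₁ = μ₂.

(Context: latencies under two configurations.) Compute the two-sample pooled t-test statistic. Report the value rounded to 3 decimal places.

test statistic = -7.504

x̄₁=33.000, s₁=5.774, n₁=7
x̄₂=50.263, s₂=4.998, n₂=19
s_p² = [6·5.774² + 18·4.998²]/24 = 27.0702
SE = √(s_p²·(1/7+1/19)) = 2.3004
t = (33.000−50.263)/2.3004 = -7.5044
df = 24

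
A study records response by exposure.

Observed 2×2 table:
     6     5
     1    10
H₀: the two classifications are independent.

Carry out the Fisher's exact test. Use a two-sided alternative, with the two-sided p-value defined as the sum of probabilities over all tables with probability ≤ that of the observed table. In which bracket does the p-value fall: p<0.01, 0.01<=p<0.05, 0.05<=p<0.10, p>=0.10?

Margins: r₁=11, r₂=11, c₁=7, c₂=15, n=22
p_obs = C(11,6)·C(11,1)/C(22,7); sum pmf over tables with pmf ≤ p_obs
p-value (two-sided) = 0.06347
→ bracket: 0.05<=p<0.10

p-value bracket: 0.05<=p<0.10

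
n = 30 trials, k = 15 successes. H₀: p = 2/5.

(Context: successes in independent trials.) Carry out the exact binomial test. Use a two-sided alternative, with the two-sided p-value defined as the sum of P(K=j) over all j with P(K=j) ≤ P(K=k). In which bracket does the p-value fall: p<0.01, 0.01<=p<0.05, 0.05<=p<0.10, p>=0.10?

Exact binomial: n=30, k=15, p₀=2/5=0.4000
P(X=j) = C(n,j)·p₀^j·(1−p₀)^(n−j); p = Σ P(X=j) over j with P(X=j) ≤ P(X=15)
p-value (two-sided) = 0.26938
→ bracket: p>=0.10

p-value bracket: p>=0.10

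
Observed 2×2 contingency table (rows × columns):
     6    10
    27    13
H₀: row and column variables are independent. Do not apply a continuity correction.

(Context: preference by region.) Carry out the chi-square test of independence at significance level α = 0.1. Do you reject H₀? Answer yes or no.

Row totals [16, 40], col totals [33, 23], n=56
χ² = (6−9.43)²/9.43 + (10−6.57)²/6.57 + (27−23.57)²/23.57 + (13−16.43)²/16.43 = 4.2498
df = 1
p-value (upper-tail) = 0.03925
At α=0.1: p < α → reject H₀

reject H₀: yes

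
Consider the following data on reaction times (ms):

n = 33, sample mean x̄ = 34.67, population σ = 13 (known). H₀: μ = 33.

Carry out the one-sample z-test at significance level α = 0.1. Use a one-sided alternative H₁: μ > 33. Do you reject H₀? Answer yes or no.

reject H₀: no

SE = σ/√n = 13/√33 = 2.2630
z = (x̄−μ₀)/SE = (34.67−33)/2.2630 = 0.7380
p-value (one-sided, H₁ greater) = 0.23027
At α=0.1: p ≥ α → fail to reject H₀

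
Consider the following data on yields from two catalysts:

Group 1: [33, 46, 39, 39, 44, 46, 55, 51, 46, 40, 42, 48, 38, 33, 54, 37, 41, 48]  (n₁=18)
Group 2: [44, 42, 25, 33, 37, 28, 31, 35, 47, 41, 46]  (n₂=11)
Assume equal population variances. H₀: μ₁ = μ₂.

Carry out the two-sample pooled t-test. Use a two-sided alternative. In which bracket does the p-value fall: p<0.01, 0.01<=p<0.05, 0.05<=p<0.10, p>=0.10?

p-value bracket: 0.01<=p<0.05

x̄₁=43.333, s₁=6.472, n₁=18
x̄₂=37.182, s₂=7.427, n₂=11
s_p² = [17·6.472² + 10·7.427²]/27 = 46.8013
SE = √(s_p²·(1/18+1/11)) = 2.6182
t = (43.333−37.182)/2.6182 = 2.3496
df = 27
p-value (two-sided) = 0.02636
→ bracket: 0.01<=p<0.05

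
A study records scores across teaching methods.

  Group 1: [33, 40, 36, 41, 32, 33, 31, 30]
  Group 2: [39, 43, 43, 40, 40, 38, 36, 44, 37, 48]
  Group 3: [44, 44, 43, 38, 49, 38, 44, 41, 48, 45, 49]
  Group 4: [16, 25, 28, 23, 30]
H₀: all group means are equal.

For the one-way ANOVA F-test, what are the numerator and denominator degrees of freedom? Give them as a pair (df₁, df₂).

degrees of freedom = [3, 30]

k = 4 groups, N = 34 total
df = (k−1, N−k) = (4−1, 34−4) = (3, 30)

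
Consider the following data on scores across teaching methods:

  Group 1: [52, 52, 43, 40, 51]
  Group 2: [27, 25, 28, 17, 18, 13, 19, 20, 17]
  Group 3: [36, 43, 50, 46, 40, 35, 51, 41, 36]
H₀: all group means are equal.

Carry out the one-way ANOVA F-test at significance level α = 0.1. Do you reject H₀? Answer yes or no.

Group means [47.60, 20.44, 42.00], grand mean 34.783
SSB = Σnᵢ(x̄ᵢ−x̄)² = 3140.491; SSW = ΣΣ(x−x̄ᵢ)² = 625.422
MSB = 3140.491/2 = 1570.2454; MSW = 625.422/20 = 31.2711
F = MSB/MSW = 50.2139
df = (2, 20)
p-value (upper-tail) = 0.00000
At α=0.1: p < α → reject H₀

reject H₀: yes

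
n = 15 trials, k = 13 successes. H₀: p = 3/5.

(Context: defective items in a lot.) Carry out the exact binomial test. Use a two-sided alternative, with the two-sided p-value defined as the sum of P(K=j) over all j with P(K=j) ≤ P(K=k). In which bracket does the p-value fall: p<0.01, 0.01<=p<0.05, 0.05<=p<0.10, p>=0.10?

p-value bracket: 0.01<=p<0.05

Exact binomial: n=15, k=13, p₀=3/5=0.6000
P(X=j) = C(n,j)·p₀^j·(1−p₀)^(n−j); p = Σ P(X=j) over j with P(X=j) ≤ P(X=13)
p-value (two-sided) = 0.03646
→ bracket: 0.01<=p<0.05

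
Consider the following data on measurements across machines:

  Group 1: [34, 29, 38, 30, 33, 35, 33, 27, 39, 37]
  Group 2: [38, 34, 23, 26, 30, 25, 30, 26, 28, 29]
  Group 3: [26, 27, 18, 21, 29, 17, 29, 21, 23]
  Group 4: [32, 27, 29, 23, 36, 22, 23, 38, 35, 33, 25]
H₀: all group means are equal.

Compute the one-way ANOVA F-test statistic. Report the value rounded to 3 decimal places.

Group means [33.50, 28.90, 23.44, 29.36], grand mean 28.950
SSB = Σnᵢ(x̄ᵢ−x̄)² = 481.732; SSW = ΣΣ(x−x̄ᵢ)² = 814.168
MSB = 481.732/3 = 160.5774; MSW = 814.168/36 = 22.6158
F = MSB/MSW = 7.1002
df = (3, 36)

test statistic = 7.100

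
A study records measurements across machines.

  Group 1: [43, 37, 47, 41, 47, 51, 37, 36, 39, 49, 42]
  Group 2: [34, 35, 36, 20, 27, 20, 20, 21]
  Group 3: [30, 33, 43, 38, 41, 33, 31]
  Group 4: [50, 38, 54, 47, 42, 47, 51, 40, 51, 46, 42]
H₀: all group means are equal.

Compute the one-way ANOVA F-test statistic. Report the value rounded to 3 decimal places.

test statistic = 20.808

Group means [42.64, 26.62, 35.57, 46.18], grand mean 38.892
SSB = Σnᵢ(x̄ᵢ−x̄)² = 2019.796; SSW = ΣΣ(x−x̄ᵢ)² = 1067.771
MSB = 2019.796/3 = 673.2655; MSW = 1067.771/33 = 32.3567
F = MSB/MSW = 20.8076
df = (3, 33)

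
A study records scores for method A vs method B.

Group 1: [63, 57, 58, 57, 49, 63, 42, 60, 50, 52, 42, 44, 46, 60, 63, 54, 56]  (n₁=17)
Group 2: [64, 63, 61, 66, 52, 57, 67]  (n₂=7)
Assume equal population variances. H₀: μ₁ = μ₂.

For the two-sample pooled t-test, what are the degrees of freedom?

degrees of freedom = 22

df = n₁ + n₂ − 2 = 17 + 7 − 2 = 22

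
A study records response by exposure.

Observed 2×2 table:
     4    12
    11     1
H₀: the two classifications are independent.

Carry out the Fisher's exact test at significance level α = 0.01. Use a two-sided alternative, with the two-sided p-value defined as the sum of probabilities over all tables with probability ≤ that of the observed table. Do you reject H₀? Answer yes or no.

Margins: r₁=16, r₂=12, c₁=15, c₂=13, n=28
p_obs = C(16,4)·C(12,11)/C(28,15); sum pmf over tables with pmf ≤ p_obs
p-value (two-sided) = 0.00064
At α=0.01: p < α → reject H₀

reject H₀: yes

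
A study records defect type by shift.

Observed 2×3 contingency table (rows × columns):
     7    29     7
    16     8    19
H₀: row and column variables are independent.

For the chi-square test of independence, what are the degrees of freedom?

df = (r−1)(c−1) = (2−1)·(3−1) = 2

degrees of freedom = 2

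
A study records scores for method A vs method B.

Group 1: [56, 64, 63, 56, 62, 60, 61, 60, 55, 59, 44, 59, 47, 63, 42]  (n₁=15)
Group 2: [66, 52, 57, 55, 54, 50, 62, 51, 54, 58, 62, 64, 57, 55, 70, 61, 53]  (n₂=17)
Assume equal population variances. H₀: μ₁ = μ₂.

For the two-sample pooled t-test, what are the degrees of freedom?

degrees of freedom = 30

df = n₁ + n₂ − 2 = 15 + 17 − 2 = 30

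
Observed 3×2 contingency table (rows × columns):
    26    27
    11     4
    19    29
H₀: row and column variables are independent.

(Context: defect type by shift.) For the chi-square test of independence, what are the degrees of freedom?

df = (r−1)(c−1) = (3−1)·(2−1) = 2

degrees of freedom = 2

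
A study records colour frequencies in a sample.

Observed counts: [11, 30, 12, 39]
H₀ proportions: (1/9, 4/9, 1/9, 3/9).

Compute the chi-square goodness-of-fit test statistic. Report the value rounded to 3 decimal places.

test statistic = 5.533

n = 92; E_i = n·p_i = [10.22, 40.89, 10.22, 30.67]
χ² = (11−10.22)²/10.22 + (30−40.89)²/40.89 + (12−10.22)²/10.22 + (39−30.67)²/30.67 = 5.5326
df = 3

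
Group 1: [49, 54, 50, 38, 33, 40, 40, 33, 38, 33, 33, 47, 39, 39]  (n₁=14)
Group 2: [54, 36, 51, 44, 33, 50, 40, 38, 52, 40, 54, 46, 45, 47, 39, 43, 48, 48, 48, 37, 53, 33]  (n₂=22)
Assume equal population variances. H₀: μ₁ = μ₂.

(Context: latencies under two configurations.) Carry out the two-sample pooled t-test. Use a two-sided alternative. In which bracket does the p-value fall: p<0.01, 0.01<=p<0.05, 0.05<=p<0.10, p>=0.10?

p-value bracket: 0.05<=p<0.10

x̄₁=40.429, s₁=6.958, n₁=14
x̄₂=44.500, s₂=6.674, n₂=22
s_p² = [13·6.958² + 21·6.674²]/34 = 46.0273
SE = √(s_p²·(1/14+1/22)) = 2.3194
t = (40.429−44.500)/2.3194 = -1.7553
df = 34
p-value (two-sided) = 0.08821
→ bracket: 0.05<=p<0.10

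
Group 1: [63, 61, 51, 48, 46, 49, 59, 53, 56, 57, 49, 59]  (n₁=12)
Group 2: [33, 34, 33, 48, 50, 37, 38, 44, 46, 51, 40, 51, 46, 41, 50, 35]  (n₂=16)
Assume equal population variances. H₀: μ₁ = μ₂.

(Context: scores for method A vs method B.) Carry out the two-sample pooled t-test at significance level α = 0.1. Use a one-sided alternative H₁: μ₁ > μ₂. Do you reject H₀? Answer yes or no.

reject H₀: yes

x̄₁=54.250, s₁=5.659, n₁=12
x̄₂=42.312, s₂=6.740, n₂=16
s_p² = [11·5.659² + 15·6.740²]/26 = 39.7572
SE = √(s_p²·(1/12+1/16)) = 2.4079
t = (54.250−42.312)/2.4079 = 4.9577
df = 26
p-value (one-sided, H₁ greater) = 0.00002
At α=0.1: p < α → reject H₀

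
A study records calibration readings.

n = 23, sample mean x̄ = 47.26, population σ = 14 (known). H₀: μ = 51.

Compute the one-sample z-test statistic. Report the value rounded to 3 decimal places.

SE = σ/√n = 14/√23 = 2.9192
z = (x̄−μ₀)/SE = (47.26−51)/2.9192 = -1.2812

test statistic = -1.281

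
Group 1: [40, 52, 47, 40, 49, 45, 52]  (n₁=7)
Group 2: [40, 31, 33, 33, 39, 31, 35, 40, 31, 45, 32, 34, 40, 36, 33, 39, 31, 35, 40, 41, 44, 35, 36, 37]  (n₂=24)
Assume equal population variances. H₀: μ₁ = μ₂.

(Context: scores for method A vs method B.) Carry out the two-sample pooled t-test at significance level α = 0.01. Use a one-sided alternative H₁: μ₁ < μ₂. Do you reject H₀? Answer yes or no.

x̄₁=46.429, s₁=5.062, n₁=7
x̄₂=36.292, s₂=4.175, n₂=24
s_p² = [6·5.062² + 23·4.175²]/29 = 19.1266
SE = √(s_p²·(1/7+1/24)) = 1.8786
t = (46.429−36.292)/1.8786 = 5.3958
df = 29
p-value (one-sided, H₁ less) = 1.00000
At α=0.01: p ≥ α → fail to reject H₀

reject H₀: no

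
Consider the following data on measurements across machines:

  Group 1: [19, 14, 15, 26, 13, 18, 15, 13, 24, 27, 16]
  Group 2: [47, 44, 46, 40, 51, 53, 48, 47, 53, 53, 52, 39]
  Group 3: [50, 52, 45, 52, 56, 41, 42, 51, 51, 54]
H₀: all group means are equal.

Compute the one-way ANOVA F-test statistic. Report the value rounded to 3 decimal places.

Group means [18.18, 47.75, 49.40], grand mean 38.394
SSB = Σnᵢ(x̄ᵢ−x̄)² = 6755.592; SSW = ΣΣ(x−x̄ᵢ)² = 764.286
MSB = 6755.592/2 = 3377.7962; MSW = 764.286/30 = 25.4762
F = MSB/MSW = 132.5863
df = (2, 30)

test statistic = 132.586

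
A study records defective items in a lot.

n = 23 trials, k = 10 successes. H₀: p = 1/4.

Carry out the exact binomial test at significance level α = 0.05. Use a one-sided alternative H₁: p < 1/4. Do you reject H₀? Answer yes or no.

Exact binomial: n=23, k=10, p₀=1/4=0.2500
P(X≤10) from Σ C(n,i)·p₀^i·(1−p₀)^(n−i)
p-value (one-sided, H₁ less) = 0.98514
At α=0.05: p ≥ α → fail to reject H₀

reject H₀: no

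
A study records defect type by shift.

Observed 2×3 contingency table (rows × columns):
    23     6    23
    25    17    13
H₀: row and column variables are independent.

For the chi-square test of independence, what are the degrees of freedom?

degrees of freedom = 2

df = (r−1)(c−1) = (2−1)·(3−1) = 2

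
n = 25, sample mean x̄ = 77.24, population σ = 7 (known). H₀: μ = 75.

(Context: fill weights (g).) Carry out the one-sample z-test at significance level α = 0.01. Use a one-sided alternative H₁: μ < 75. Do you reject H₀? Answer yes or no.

reject H₀: no

SE = σ/√n = 7/√25 = 1.4000
z = (x̄−μ₀)/SE = (77.24−75)/1.4000 = 1.6000
p-value (one-sided, H₁ less) = 0.94520
At α=0.01: p ≥ α → fail to reject H₀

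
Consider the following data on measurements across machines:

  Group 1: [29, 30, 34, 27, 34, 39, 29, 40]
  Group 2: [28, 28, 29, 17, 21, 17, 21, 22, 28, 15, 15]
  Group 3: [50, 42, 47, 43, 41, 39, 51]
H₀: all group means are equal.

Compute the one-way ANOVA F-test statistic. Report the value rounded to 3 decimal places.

Group means [32.75, 21.91, 44.71], grand mean 31.385
SSB = Σnᵢ(x̄ᵢ−x̄)² = 2246.316; SSW = ΣΣ(x−x̄ᵢ)² = 599.838
MSB = 2246.316/2 = 1123.1581; MSW = 599.838/23 = 26.0799
F = MSB/MSW = 43.0660
df = (2, 23)

test statistic = 43.066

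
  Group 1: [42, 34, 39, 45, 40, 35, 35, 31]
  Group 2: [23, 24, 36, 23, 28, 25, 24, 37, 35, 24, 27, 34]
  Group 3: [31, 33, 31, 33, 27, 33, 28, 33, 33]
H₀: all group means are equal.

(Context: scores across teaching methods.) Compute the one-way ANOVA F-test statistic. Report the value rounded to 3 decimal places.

test statistic = 10.194

Group means [37.62, 28.33, 31.33], grand mean 31.828
SSB = Σnᵢ(x̄ᵢ−x̄)² = 417.596; SSW = ΣΣ(x−x̄ᵢ)² = 532.542
MSB = 417.596/2 = 208.7981; MSW = 532.542/26 = 20.4824
F = MSB/MSW = 10.1940
df = (2, 26)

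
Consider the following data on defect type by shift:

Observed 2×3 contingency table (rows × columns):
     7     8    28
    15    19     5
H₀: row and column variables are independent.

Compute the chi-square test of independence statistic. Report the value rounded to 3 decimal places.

Row totals [43, 39], col totals [22, 27, 33], n=82
χ² = (7−11.54)²/11.54 + (8−14.16)²/14.16 + (28−17.30)²/17.30 + (15−10.46)²/10.46 + (19−12.84)²/12.84 + (5−15.70)²/15.70 = 23.2812
df = 2

test statistic = 23.281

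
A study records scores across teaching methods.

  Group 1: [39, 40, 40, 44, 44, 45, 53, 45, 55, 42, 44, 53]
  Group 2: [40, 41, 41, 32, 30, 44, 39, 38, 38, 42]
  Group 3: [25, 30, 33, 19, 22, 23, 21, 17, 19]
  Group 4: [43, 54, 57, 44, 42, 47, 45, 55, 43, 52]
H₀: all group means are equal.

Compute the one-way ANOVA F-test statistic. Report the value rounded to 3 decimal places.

Group means [45.33, 38.50, 23.22, 48.20], grand mean 39.512
SSB = Σnᵢ(x̄ᵢ−x̄)² = 3559.922; SSW = ΣΣ(x−x̄ᵢ)² = 1016.322
MSB = 3559.922/3 = 1186.6406; MSW = 1016.322/37 = 27.4682
F = MSB/MSW = 43.2006
df = (3, 37)

test statistic = 43.201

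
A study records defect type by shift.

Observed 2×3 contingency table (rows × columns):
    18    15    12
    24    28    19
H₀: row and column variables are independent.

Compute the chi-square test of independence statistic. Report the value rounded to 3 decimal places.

test statistic = 0.569

Row totals [45, 71], col totals [42, 43, 31], n=116
χ² = (18−16.29)²/16.29 + (15−16.68)²/16.68 + (12−12.03)²/12.03 + (24−25.71)²/25.71 + (28−26.32)²/26.32 + (19−18.97)²/18.97 = 0.5690
df = 2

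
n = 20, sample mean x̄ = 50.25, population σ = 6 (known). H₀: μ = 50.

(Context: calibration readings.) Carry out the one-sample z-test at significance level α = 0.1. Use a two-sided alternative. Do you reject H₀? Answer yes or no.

SE = σ/√n = 6/√20 = 1.3416
z = (x̄−μ₀)/SE = (50.25−50)/1.3416 = 0.1863
p-value (two-sided) = 0.85218
At α=0.1: p ≥ α → fail to reject H₀

reject H₀: no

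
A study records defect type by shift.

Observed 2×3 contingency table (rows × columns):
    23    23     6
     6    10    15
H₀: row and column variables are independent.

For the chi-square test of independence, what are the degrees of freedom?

df = (r−1)(c−1) = (2−1)·(3−1) = 2

degrees of freedom = 2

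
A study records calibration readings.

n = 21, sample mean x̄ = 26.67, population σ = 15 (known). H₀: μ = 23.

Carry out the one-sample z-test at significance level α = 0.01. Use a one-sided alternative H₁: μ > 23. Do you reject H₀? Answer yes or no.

reject H₀: no

SE = σ/√n = 15/√21 = 3.2733
z = (x̄−μ₀)/SE = (26.67−23)/3.2733 = 1.1212
p-value (one-sided, H₁ greater) = 0.13110
At α=0.01: p ≥ α → fail to reject H₀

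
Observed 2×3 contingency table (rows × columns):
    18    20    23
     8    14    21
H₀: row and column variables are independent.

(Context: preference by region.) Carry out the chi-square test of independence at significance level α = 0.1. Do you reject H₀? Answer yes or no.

reject H₀: no

Row totals [61, 43], col totals [26, 34, 44], n=104
χ² = (18−15.25)²/15.25 + (20−19.94)²/19.94 + (23−25.81)²/25.81 + (8−10.75)²/10.75 + (14−14.06)²/14.06 + (21−18.19)²/18.19 = 1.9386
df = 2
p-value (upper-tail) = 0.37935
At α=0.1: p ≥ α → fail to reject H₀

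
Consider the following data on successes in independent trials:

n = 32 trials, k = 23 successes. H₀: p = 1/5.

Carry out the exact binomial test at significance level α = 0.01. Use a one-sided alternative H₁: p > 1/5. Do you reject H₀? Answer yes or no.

reject H₀: yes

Exact binomial: n=32, k=23, p₀=1/5=0.2000
P(X≥23) from Σ C(n,i)·p₀^i·(1−p₀)^(n−i)
p-value (one-sided, H₁ greater) = 0.00000
At α=0.01: p < α → reject H₀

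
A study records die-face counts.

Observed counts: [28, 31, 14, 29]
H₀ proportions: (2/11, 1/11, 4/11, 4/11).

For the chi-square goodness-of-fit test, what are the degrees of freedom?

df = k − 1 = 4 − 1 = 3

degrees of freedom = 3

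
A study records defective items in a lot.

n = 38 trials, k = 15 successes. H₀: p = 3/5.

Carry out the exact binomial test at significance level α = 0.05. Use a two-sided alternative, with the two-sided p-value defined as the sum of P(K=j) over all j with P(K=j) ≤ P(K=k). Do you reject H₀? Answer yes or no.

reject H₀: yes

Exact binomial: n=38, k=15, p₀=3/5=0.6000
P(X=j) = C(n,j)·p₀^j·(1−p₀)^(n−j); p = Σ P(X=j) over j with P(X=j) ≤ P(X=15)
p-value (two-sided) = 0.01237
At α=0.05: p < α → reject H₀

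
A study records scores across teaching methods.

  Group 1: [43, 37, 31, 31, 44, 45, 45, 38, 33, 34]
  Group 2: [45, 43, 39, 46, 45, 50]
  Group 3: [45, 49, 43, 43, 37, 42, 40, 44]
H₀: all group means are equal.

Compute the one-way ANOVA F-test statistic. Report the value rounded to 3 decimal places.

test statistic = 4.428

Group means [38.10, 44.67, 42.88], grand mean 41.333
SSB = Σnᵢ(x̄ᵢ−x̄)² = 190.225; SSW = ΣΣ(x−x̄ᵢ)² = 451.108
MSB = 190.225/2 = 95.1125; MSW = 451.108/21 = 21.4813
F = MSB/MSW = 4.4277
df = (2, 21)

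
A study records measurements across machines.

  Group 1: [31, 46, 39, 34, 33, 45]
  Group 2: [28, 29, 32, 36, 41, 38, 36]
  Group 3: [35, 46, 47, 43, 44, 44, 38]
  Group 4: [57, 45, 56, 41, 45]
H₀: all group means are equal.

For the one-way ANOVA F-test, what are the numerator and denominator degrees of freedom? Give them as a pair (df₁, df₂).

degrees of freedom = [3, 21]

k = 4 groups, N = 25 total
df = (k−1, N−k) = (4−1, 25−4) = (3, 21)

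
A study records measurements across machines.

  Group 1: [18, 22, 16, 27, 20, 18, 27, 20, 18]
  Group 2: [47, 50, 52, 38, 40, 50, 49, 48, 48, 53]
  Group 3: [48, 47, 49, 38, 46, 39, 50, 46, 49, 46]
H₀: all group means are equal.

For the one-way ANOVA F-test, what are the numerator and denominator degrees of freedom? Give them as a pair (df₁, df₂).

degrees of freedom = [2, 26]

k = 3 groups, N = 29 total
df = (k−1, N−k) = (3−1, 29−3) = (2, 26)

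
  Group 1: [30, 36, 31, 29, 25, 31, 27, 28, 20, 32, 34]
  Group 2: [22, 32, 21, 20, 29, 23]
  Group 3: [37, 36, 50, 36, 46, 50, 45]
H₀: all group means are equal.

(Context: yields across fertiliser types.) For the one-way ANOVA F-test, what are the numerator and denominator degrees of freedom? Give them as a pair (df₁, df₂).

k = 3 groups, N = 24 total
df = (k−1, N−k) = (3−1, 24−3) = (2, 21)

degrees of freedom = [2, 21]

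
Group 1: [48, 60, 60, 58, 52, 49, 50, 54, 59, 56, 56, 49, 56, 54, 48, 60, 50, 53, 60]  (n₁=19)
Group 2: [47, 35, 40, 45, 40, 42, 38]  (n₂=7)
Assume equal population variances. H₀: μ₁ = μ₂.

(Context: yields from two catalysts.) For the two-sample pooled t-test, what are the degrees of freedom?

df = n₁ + n₂ − 2 = 19 + 7 − 2 = 24

degrees of freedom = 24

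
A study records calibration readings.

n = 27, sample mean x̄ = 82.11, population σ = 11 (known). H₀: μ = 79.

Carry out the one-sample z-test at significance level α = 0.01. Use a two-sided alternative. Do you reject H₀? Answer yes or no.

reject H₀: no

SE = σ/√n = 11/√27 = 2.1170
z = (x̄−μ₀)/SE = (82.11−79)/2.1170 = 1.4691
p-value (two-sided) = 0.14181
At α=0.01: p ≥ α → fail to reject H₀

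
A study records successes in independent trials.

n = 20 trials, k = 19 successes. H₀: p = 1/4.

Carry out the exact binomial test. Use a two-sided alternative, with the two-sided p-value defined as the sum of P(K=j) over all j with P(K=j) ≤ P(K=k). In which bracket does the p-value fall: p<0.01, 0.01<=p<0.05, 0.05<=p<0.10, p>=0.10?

Exact binomial: n=20, k=19, p₀=1/4=0.2500
P(X=j) = C(n,j)·p₀^j·(1−p₀)^(n−j); p = Σ P(X=j) over j with P(X=j) ≤ P(X=19)
p-value (two-sided) = 0.00000
→ bracket: p<0.01

p-value bracket: p<0.01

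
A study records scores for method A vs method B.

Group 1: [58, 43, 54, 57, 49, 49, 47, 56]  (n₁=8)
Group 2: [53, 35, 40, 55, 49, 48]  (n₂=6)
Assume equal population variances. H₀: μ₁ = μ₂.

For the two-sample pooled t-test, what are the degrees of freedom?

degrees of freedom = 12

df = n₁ + n₂ − 2 = 8 + 6 − 2 = 12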